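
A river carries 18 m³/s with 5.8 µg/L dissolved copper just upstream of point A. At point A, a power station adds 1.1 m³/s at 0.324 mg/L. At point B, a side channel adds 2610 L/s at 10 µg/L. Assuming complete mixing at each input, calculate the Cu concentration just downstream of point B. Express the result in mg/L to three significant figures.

5.8 µg/L = 0.0058 mg/L.
After input A: C = (18·0.0058 + 1.1·0.324) / 19.1 = 0.02413 mg/L.
2610 L/s = 2.61 m³/s.
10 µg/L = 0.01 mg/L.
After input B: C = (19.1·0.02413 + 2.61·0.01) / 21.71 = 0.02243 mg/L.

0.0224 mg/L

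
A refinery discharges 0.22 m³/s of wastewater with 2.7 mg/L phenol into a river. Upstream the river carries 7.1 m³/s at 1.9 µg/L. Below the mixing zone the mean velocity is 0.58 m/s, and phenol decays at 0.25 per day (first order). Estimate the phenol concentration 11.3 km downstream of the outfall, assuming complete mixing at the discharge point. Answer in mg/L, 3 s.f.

1.9 µg/L = 0.0019 mg/L.
After complete mixing, C₀ = (0.22·2.7 + 7.1·0.0019) / 7.32 = 0.08299 mg/L.
Travel time t = 1.13e+04 m / 0.58 m/s = 1.948e+04 s = 0.2255 d.
C = 0.08299·exp(−0.25·0.2255) = 0.08299·0.9452 = 0.07844 mg/L.

0.0784 mg/L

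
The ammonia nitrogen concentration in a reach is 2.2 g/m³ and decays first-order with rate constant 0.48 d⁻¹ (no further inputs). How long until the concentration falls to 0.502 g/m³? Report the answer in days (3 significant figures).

t = ln(C₀/C)/k = ln(2.2/0.502)/0.48 = 1.478/0.48 = 3.078 d.

3.08 d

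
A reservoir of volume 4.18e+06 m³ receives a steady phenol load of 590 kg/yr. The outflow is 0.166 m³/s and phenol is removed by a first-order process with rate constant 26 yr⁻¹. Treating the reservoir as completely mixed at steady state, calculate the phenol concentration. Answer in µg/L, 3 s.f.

5.18 µg/L

Outflow Q = 0.166 m³/s × 3.156e+07 s/yr = 5.239e+06 m³/yr.
Steady-state CSTR mass balance: W = Q·C + k·V·C, so C = W/(Q + kV).
Q + kV = 5.239e+06 + 26·4.18e+06 = 1.139e+08 m³/yr.
C = 590/1.139e+08 = 5.179e-06 kg/m³ = 0.005179 mg/L = 5.179 µg/L.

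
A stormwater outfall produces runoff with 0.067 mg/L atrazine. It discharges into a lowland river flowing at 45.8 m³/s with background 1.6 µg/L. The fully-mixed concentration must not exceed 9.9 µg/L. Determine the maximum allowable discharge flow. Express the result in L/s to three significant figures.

6660 L/s

1.6 µg/L = 0.0016 mg/L.
9.9 µg/L = 0.0099 mg/L.
Mass balance at complete mixing: C_std·(Q_w + Q_r) = Q_w·C_e + Q_r·C_b.
Rearranging, Q_w = Q_r·(C_std − C_b)/(C_e − C_std) = 45.8·(0.0099 − 0.0016) / (0.067 − 0.0099) = 6.657 m³/s.
= 6657 L/s.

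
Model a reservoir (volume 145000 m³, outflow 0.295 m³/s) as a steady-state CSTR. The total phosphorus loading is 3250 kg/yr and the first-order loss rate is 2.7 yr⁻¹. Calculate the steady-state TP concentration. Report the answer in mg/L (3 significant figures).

0.335 mg/L

Outflow Q = 0.295 m³/s × 3.156e+07 s/yr = 9.309e+06 m³/yr.
Steady-state CSTR mass balance: W = Q·C + k·V·C, so C = W/(Q + kV).
Q + kV = 9.309e+06 + 2.7·145000 = 9.701e+06 m³/yr.
C = 3250/9.701e+06 = 0.000335 kg/m³ = 0.335 mg/L.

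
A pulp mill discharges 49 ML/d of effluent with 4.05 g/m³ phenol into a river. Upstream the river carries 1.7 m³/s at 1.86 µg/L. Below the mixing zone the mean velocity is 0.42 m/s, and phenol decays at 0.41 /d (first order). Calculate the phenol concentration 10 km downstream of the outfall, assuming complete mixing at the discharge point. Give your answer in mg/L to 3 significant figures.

49 ML/d = 0.5671 m³/s.
1.86 µg/L = 0.00186 mg/L.
After complete mixing, C₀ = (0.5671·4.05 + 1.7·0.00186) / 2.267 = 1.015 mg/L.
Travel time t = 1e+04 m / 0.42 m/s = 2.381e+04 s = 0.2756 d.
C = 1.015·exp(−0.41·0.2756) = 1.015·0.8932 = 0.9061 mg/L.

0.906 mg/L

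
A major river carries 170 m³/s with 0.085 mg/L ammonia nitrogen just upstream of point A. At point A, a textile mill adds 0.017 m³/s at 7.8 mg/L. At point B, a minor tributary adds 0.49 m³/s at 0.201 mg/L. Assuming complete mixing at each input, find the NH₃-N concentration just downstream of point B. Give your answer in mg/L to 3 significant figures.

0.0861 mg/L

After input A: C = (170·0.085 + 0.017·7.8) / 170 = 0.08577 mg/L.
After input B: C = (170·0.08577 + 0.49·0.201) / 170.5 = 0.0861 mg/L.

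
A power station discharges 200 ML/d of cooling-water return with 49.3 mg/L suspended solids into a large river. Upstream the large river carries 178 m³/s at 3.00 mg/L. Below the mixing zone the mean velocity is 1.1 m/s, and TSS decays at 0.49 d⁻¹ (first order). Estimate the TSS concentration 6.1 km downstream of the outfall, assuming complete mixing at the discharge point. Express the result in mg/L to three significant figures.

200 ML/d = 2.315 m³/s.
After complete mixing, C₀ = (2.315·49.3 + 178·3) / 180.3 = 3.594 mg/L.
Travel time t = 6100 m / 1.1 m/s = 5545 s = 0.06418 d.
C = 3.594·exp(−0.49·0.06418) = 3.594·0.969 = 3.483 mg/L.

3.48 mg/L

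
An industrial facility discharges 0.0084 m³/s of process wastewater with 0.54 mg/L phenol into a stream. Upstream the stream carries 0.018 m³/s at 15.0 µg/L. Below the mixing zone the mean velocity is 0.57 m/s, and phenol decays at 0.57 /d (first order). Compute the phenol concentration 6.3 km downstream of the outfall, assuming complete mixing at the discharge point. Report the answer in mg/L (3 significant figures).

0.169 mg/L

15.0 µg/L = 0.015 mg/L.
After complete mixing, C₀ = (0.0084·0.54 + 0.018·0.015) / 0.0264 = 0.182 mg/L.
Travel time t = 6300 m / 0.57 m/s = 1.105e+04 s = 0.1279 d.
C = 0.182·exp(−0.57·0.1279) = 0.182·0.9297 = 0.1692 mg/L.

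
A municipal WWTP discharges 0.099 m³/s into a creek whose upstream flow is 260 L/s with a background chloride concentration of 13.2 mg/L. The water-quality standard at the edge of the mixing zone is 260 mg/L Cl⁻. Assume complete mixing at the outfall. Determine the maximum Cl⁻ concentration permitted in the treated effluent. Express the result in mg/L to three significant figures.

908 mg/L

260 L/s = 0.26 m³/s.
Mass balance: 260·0.359 = 0.099·Cₑ + 0.26·13.2.
Cₑ = (93.34 − 3.432) / 0.099 = 908.2 mg/L.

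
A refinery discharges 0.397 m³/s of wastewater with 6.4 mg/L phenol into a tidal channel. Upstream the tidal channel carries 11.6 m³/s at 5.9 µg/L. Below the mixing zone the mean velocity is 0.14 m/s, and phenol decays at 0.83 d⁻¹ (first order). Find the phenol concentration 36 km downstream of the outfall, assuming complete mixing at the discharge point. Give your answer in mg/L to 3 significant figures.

0.0184 mg/L

5.9 µg/L = 0.0059 mg/L.
After complete mixing, C₀ = (0.397·6.4 + 11.6·0.0059) / 12 = 0.2175 mg/L.
Travel time t = 3.6e+04 m / 0.14 m/s = 2.571e+05 s = 2.976 d.
C = 0.2175·exp(−0.83·2.976) = 0.2175·0.08456 = 0.01839 mg/L.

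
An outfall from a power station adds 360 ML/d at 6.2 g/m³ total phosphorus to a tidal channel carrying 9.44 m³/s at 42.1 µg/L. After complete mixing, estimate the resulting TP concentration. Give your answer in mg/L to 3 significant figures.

1.93 mg/L

360 ML/d = 4.167 m³/s.
42.1 µg/L = 0.0421 mg/L.
Conservation of mass across the mixing zone: C = (4.167·6.2 + 9.44·0.0421) / (4.167 + 9.44) = 26.23/13.61 = 1.928 mg/L.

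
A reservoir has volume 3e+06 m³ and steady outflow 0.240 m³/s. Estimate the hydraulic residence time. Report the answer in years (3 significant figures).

0.396 yr

Q = 0.240 m³/s × 3.156e+07 s/yr = 7.574e+06 m³/yr.
Hydraulic residence time τ = V/Q = 3e+06/7.574e+06 = 0.3961 yr.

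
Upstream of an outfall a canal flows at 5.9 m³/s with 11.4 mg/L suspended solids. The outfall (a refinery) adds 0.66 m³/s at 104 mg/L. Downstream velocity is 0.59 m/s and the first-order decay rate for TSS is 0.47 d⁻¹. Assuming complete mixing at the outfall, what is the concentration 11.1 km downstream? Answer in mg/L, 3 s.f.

18.7 mg/L

After complete mixing, C₀ = (0.66·104 + 5.9·11.4) / 6.56 = 20.72 mg/L.
Travel time t = 1.11e+04 m / 0.59 m/s = 1.881e+04 s = 0.2177 d.
C = 20.72·exp(−0.47·0.2177) = 20.72·0.9027 = 18.7 mg/L.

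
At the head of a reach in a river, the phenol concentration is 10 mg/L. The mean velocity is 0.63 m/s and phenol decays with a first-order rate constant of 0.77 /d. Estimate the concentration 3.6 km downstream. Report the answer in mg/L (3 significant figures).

Travel time t = 3.6 km / 0.63 m/s = 3600/0.63 = 5714 s = 0.06614 d.
First-order decay: C = 10·exp(−0.77·0.06614) = 10·0.9503 = 9.503 mg/L.

9.50 mg/L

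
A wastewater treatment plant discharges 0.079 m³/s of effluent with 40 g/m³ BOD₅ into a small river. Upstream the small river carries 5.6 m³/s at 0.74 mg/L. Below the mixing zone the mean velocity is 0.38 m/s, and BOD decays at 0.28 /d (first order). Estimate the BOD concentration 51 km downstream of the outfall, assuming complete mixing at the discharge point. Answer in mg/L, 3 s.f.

0.833 mg/L

After complete mixing, C₀ = (0.079·40 + 5.6·0.74) / 5.679 = 1.286 mg/L.
Travel time t = 5.1e+04 m / 0.38 m/s = 1.342e+05 s = 1.553 d.
C = 1.286·exp(−0.28·1.553) = 1.286·0.6473 = 0.8325 mg/L.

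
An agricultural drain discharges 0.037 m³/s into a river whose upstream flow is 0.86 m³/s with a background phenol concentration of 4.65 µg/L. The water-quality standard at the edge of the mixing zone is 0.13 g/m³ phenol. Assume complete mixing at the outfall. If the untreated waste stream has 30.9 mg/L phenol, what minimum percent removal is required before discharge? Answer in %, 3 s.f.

90.2 %

4.65 µg/L = 0.00465 mg/L.
Mass balance: 0.13·0.897 = 0.037·Cₑ + 0.86·0.00465.
Cₑ = (0.1166 − 0.003999) / 0.037 = 3.044 mg/L.
Required removal = 1 − 3.044/30.9 = 90.15 %.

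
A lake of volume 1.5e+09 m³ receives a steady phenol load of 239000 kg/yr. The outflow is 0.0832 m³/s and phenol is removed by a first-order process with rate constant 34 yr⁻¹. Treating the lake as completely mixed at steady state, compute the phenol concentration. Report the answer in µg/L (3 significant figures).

Outflow Q = 0.0832 m³/s × 3.156e+07 s/yr = 2.626e+06 m³/yr.
Steady-state CSTR mass balance: W = Q·C + k·V·C, so C = W/(Q + kV).
Q + kV = 2.626e+06 + 34·1.5e+09 = 5.1e+10 m³/yr.
C = 239000/5.1e+10 = 4.686e-06 kg/m³ = 0.004686 mg/L = 4.686 µg/L.

4.69 µg/L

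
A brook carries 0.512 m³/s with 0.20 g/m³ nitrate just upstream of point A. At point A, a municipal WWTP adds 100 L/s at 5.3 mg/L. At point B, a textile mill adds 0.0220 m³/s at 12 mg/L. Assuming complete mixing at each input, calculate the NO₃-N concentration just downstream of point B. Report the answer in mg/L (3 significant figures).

100 L/s = 0.1 m³/s.
After input A: C = (0.512·0.2 + 0.1·5.3) / 0.612 = 1.033 mg/L.
After input B: C = (0.612·1.033 + 0.022·12) / 0.634 = 1.414 mg/L.

1.41 mg/L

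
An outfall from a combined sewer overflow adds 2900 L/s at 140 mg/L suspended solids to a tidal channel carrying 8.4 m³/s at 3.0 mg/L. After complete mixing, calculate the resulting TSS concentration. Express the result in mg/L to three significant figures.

38.2 mg/L

2900 L/s = 2.9 m³/s.
By mass balance at complete mixing, C = (2.9·140 + 8.4·3) / (2.9 + 8.4) = 431.2/11.3 = 38.16 mg/L.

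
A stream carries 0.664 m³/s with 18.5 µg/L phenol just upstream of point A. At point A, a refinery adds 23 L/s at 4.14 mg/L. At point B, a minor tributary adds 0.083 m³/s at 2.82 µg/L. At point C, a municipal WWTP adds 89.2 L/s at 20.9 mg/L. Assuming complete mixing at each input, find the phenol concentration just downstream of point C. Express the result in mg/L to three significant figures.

2.30 mg/L

18.5 µg/L = 0.0185 mg/L.
23 L/s = 0.023 m³/s.
After input A: C = (0.664·0.0185 + 0.023·4.14) / 0.687 = 0.1565 mg/L.
2.82 µg/L = 0.00282 mg/L.
After input B: C = (0.687·0.1565 + 0.083·0.00282) / 0.77 = 0.1399 mg/L.
89.2 L/s = 0.0892 m³/s.
After input C: C = (0.77·0.1399 + 0.0892·20.9) / 0.8592 = 2.295 mg/L.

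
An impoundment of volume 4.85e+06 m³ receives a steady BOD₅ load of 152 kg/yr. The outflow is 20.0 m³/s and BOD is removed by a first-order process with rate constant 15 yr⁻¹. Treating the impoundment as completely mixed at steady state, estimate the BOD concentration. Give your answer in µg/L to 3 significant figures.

Outflow Q = 20.0 m³/s × 3.156e+07 s/yr = 6.312e+08 m³/yr.
Steady-state CSTR mass balance: W = Q·C + k·V·C, so C = W/(Q + kV).
Q + kV = 6.312e+08 + 15·4.85e+06 = 7.039e+08 m³/yr.
C = 152/7.039e+08 = 2.159e-07 kg/m³ = 0.0002159 mg/L = 0.2159 µg/L.

0.216 µg/L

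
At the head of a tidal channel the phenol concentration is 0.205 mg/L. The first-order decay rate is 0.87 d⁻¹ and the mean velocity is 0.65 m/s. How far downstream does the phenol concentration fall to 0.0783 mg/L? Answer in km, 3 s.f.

62.1 km

From C = C₀·e^(−kt), t = ln(C₀/C)/k = ln(0.205/0.0783)/0.87 = 0.9625/0.87 = 1.106 d.
Distance = v·t = 0.65 m/s × 9.558e+04 s = 6.213e+04 m = 62.13 km.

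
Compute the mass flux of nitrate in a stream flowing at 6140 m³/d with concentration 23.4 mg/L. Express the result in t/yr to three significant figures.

52.5 t/yr

6140 m³/d = 0.07106 m³/s.
Mass flux = Q·C = 0.07106 m³/s × 23.4 g/m³ = 1.663 g/s.
= 1.663 g/s × 31.56 = 52.48 t/yr.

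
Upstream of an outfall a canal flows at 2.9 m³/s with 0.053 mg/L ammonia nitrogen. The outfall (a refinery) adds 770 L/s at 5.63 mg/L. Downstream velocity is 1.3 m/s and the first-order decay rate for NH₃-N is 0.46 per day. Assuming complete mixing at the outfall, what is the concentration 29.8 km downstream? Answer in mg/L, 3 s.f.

1.08 mg/L

770 L/s = 0.77 m³/s.
After complete mixing, C₀ = (0.77·5.63 + 2.9·0.053) / 3.67 = 1.223 mg/L.
Travel time t = 2.98e+04 m / 1.3 m/s = 2.292e+04 s = 0.2653 d.
C = 1.223·exp(−0.46·0.2653) = 1.223·0.8851 = 1.083 mg/L.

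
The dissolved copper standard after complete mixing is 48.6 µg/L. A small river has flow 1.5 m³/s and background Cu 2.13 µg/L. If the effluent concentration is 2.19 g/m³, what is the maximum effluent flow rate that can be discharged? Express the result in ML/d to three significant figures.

2.13 µg/L = 0.00213 mg/L.
48.6 µg/L = 0.0486 mg/L.
Mass balance at complete mixing: C_std·(Q_w + Q_r) = Q_w·C_e + Q_r·C_b.
Rearranging, Q_w = Q_r·(C_std − C_b)/(C_e − C_std) = 1.5·(0.0486 − 0.00213) / (2.19 − 0.0486) = 0.03255 m³/s.
= 2.812 ML/d.

2.81 ML/d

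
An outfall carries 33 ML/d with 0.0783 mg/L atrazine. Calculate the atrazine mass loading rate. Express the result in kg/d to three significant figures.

33 ML/d = 0.3819 m³/s.
Mass flux = Q·C = 0.3819 m³/s × 0.0783 g/m³ = 0.02991 g/s.
= 0.02991 g/s × 86.4 = 2.584 kg/d.

2.58 kg/d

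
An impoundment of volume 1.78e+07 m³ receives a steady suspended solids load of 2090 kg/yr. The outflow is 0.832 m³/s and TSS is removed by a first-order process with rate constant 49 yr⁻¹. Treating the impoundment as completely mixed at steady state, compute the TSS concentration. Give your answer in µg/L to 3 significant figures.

Outflow Q = 0.832 m³/s × 3.156e+07 s/yr = 2.626e+07 m³/yr.
Steady-state CSTR mass balance: W = Q·C + k·V·C, so C = W/(Q + kV).
Q + kV = 2.626e+07 + 49·1.78e+07 = 8.985e+08 m³/yr.
C = 2090/8.985e+08 = 2.326e-06 kg/m³ = 0.002326 mg/L = 2.326 µg/L.

2.33 µg/L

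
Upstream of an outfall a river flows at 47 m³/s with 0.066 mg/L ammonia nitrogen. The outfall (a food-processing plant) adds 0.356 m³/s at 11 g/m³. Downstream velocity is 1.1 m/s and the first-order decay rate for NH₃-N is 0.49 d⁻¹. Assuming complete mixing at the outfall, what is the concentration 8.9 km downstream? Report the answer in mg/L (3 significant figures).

After complete mixing, C₀ = (0.356·11 + 47·0.066) / 47.36 = 0.1482 mg/L.
Travel time t = 8900 m / 1.1 m/s = 8091 s = 0.09364 d.
C = 0.1482·exp(−0.49·0.09364) = 0.1482·0.9552 = 0.1416 mg/L.

0.142 mg/L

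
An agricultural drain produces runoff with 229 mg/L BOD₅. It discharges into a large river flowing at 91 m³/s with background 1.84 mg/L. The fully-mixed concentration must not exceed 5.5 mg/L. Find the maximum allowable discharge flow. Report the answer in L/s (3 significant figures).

Mass balance at complete mixing: C_std·(Q_w + Q_r) = Q_w·C_e + Q_r·C_b.
Rearranging, Q_w = Q_r·(C_std − C_b)/(C_e − C_std) = 91·(5.5 − 1.84) / (229 − 5.5) = 1.49 m³/s.
= 1490 L/s.

1490 L/s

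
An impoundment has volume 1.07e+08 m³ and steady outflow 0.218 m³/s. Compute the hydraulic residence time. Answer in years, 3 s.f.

15.6 yr

Q = 0.218 m³/s × 3.156e+07 s/yr = 6.88e+06 m³/yr.
Hydraulic residence time τ = V/Q = 1.07e+08/6.88e+06 = 15.55 yr.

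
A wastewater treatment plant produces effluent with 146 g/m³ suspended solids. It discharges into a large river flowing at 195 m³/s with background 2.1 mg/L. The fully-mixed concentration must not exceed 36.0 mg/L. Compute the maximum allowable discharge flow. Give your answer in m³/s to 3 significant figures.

60.1 m³/s

Mass balance at complete mixing: C_std·(Q_w + Q_r) = Q_w·C_e + Q_r·C_b.
Rearranging, Q_w = Q_r·(C_std − C_b)/(C_e − C_std) = 195·(36 − 2.1) / (146 − 36) = 60.1 m³/s.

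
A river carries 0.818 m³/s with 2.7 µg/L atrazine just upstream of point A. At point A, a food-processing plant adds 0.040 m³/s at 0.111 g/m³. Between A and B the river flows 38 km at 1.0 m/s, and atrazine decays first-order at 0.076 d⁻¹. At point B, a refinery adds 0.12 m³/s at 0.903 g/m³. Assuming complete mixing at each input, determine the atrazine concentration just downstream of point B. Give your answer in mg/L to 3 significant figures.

0.117 mg/L

2.7 µg/L = 0.0027 mg/L.
After input A: C = (0.818·0.0027 + 0.04·0.111) / 0.858 = 0.007749 mg/L.
Over the 38 km reach to input B (t = 3.8e+04 s = 0.4398 d), decay gives C = 0.007749·exp(−0.076·0.4398) = 0.007494 mg/L.
After input B: C = (0.858·0.007494 + 0.12·0.903) / 0.978 = 0.1174 mg/L.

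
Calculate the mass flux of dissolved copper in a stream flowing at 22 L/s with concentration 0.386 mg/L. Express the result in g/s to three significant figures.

0.00849 g/s

22 L/s = 0.022 m³/s.
Mass flux = Q·C = 0.022 m³/s × 0.386 g/m³ = 0.008492 g/s.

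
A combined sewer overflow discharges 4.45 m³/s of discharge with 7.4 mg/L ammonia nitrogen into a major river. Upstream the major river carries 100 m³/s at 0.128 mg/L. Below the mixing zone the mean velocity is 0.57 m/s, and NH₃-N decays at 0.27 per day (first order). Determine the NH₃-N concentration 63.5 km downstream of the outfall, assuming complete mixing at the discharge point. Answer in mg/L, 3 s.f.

0.309 mg/L

After complete mixing, C₀ = (4.45·7.4 + 100·0.128) / 104.5 = 0.4378 mg/L.
Travel time t = 6.35e+04 m / 0.57 m/s = 1.114e+05 s = 1.289 d.
C = 0.4378·exp(−0.27·1.289) = 0.4378·0.706 = 0.3091 mg/L.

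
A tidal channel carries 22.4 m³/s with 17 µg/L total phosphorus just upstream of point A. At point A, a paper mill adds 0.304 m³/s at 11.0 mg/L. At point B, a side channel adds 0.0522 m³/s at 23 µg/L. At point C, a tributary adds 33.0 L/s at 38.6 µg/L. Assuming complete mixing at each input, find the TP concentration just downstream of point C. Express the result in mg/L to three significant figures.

0.164 mg/L

17 µg/L = 0.017 mg/L.
After input A: C = (22.4·0.017 + 0.304·11) / 22.7 = 0.1641 mg/L.
23 µg/L = 0.023 mg/L.
After input B: C = (22.7·0.1641 + 0.0522·0.023) / 22.76 = 0.1637 mg/L.
33.0 L/s = 0.033 m³/s.
38.6 µg/L = 0.0386 mg/L.
After input C: C = (22.76·0.1637 + 0.033·0.0386) / 22.79 = 0.1636 mg/L.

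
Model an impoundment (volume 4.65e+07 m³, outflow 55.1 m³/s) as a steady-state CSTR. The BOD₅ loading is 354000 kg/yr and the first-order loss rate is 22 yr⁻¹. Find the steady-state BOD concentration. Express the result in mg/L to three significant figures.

Outflow Q = 55.1 m³/s × 3.156e+07 s/yr = 1.739e+09 m³/yr.
Steady-state CSTR mass balance: W = Q·C + k·V·C, so C = W/(Q + kV).
Q + kV = 1.739e+09 + 22·4.65e+07 = 2.762e+09 m³/yr.
C = 354000/2.762e+09 = 0.0001282 kg/m³ = 0.1282 mg/L.

0.128 mg/L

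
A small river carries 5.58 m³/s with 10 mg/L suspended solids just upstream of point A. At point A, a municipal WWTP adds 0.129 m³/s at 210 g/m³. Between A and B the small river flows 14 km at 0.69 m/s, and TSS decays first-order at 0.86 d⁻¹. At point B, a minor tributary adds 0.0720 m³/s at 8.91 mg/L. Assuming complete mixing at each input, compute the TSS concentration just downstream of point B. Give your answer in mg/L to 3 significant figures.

11.8 mg/L

After input A: C = (5.58·10 + 0.129·210) / 5.709 = 14.52 mg/L.
Over the 14 km reach to input B (t = 2.029e+04 s = 0.2348 d), decay gives C = 14.52·exp(−0.86·0.2348) = 11.86 mg/L.
After input B: C = (5.709·11.86 + 0.072·8.91) / 5.781 = 11.83 mg/L.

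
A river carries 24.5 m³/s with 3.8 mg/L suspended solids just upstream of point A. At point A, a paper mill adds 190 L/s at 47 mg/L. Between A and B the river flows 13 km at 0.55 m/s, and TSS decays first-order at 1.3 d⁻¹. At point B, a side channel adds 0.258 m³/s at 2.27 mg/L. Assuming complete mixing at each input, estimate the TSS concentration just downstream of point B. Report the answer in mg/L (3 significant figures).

190 L/s = 0.19 m³/s.
After input A: C = (24.5·3.8 + 0.19·47) / 24.69 = 4.132 mg/L.
Over the 13 km reach to input B (t = 2.364e+04 s = 0.2736 d), decay gives C = 4.132·exp(−1.3·0.2736) = 2.896 mg/L.
After input B: C = (24.69·2.896 + 0.258·2.27) / 24.95 = 2.889 mg/L.

2.89 mg/L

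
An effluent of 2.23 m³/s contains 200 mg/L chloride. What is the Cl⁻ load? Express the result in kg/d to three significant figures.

38500 kg/d

Mass flux = Q·C = 2.23 m³/s × 200 g/m³ = 446 g/s.
= 446 g/s × 86.4 = 3.853e+04 kg/d.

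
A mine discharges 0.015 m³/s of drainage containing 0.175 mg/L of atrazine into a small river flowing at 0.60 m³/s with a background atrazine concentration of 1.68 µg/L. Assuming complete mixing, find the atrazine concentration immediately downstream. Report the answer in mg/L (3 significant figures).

0.00591 mg/L

1.68 µg/L = 0.00168 mg/L.
By mass balance at complete mixing, C = (0.015·0.175 + 0.6·0.00168) / (0.015 + 0.6) = 0.003633/0.615 = 0.005907 mg/L.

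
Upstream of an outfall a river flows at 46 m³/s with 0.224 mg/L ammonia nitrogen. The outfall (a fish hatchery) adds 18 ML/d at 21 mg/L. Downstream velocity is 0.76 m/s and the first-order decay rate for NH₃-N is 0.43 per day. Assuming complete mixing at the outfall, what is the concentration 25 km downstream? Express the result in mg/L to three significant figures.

0.270 mg/L

18 ML/d = 0.2083 m³/s.
After complete mixing, C₀ = (0.2083·21 + 46·0.224) / 46.21 = 0.3177 mg/L.
Travel time t = 2.5e+04 m / 0.76 m/s = 3.289e+04 s = 0.3807 d.
C = 0.3177·exp(−0.43·0.3807) = 0.3177·0.849 = 0.2697 mg/L.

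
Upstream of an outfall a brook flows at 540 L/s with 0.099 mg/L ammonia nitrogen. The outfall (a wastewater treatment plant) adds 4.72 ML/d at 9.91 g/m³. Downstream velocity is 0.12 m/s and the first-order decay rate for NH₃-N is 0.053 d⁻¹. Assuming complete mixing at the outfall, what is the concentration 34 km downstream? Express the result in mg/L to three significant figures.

4.72 ML/d = 0.05463 m³/s.
540 L/s = 0.54 m³/s.
After complete mixing, C₀ = (0.05463·9.91 + 0.54·0.099) / 0.5946 = 1 mg/L.
Travel time t = 3.4e+04 m / 0.12 m/s = 2.833e+05 s = 3.279 d.
C = 1·exp(−0.053·3.279) = 1·0.8405 = 0.8408 mg/L.

0.841 mg/L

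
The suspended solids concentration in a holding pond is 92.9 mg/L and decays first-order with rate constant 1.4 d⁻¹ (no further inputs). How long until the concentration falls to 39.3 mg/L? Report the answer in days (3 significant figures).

0.614 d

t = ln(C₀/C)/k = ln(92.9/39.3)/1.4 = 0.8603/1.4 = 0.6145 d.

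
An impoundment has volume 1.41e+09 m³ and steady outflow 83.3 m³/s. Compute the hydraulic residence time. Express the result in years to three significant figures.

Q = 83.3 m³/s × 3.156e+07 s/yr = 2.629e+09 m³/yr.
Hydraulic residence time τ = V/Q = 1.41e+09/2.629e+09 = 0.5364 yr.

0.536 yr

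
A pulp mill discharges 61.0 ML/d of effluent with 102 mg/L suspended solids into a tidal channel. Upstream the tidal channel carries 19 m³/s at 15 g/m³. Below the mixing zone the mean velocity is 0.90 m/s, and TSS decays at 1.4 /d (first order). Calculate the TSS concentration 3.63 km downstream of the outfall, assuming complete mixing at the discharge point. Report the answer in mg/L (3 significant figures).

17.0 mg/L

61.0 ML/d = 0.706 m³/s.
After complete mixing, C₀ = (0.706·102 + 19·15) / 19.71 = 18.12 mg/L.
Travel time t = 3630 m / 0.90 m/s = 4033 s = 0.04668 d.
C = 18.12·exp(−1.4·0.04668) = 18.12·0.9367 = 16.97 mg/L.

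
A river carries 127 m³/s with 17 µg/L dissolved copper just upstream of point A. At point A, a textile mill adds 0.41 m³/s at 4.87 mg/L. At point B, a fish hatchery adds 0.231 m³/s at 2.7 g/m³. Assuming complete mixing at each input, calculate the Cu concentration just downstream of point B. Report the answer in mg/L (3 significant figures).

0.0374 mg/L

17 µg/L = 0.017 mg/L.
After input A: C = (127·0.017 + 0.41·4.87) / 127.4 = 0.03262 mg/L.
After input B: C = (127.4·0.03262 + 0.231·2.7) / 127.6 = 0.03744 mg/L.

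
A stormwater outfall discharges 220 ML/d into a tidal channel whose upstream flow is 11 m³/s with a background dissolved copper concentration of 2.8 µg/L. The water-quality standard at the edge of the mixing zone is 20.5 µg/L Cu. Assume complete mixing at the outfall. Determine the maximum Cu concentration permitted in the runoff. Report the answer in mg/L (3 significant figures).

220 ML/d = 2.546 m³/s.
2.8 µg/L = 0.0028 mg/L.
20.5 µg/L = 0.0205 mg/L.
Mass balance: 0.0205·13.55 = 2.546·Cₑ + 11·0.0028.
Cₑ = (0.2777 − 0.0308) / 2.546 = 0.09696 mg/L.

0.0970 mg/L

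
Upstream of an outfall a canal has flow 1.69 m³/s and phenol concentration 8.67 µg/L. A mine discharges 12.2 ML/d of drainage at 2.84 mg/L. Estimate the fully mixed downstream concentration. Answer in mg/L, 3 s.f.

12.2 ML/d = 0.1412 m³/s.
8.67 µg/L = 0.00867 mg/L.
Conservation of mass across the mixing zone: C = (0.1412·2.84 + 1.69·0.00867) / (0.1412 + 1.69) = 0.4157/1.831 = 0.227 mg/L.

0.227 mg/L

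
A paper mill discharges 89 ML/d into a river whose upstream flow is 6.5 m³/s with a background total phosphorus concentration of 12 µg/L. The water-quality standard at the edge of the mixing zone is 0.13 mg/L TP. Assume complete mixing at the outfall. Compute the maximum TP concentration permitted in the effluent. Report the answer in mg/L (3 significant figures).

89 ML/d = 1.03 m³/s.
12 µg/L = 0.012 mg/L.
Mass balance: 0.13·7.53 = 1.03·Cₑ + 6.5·0.012.
Cₑ = (0.9789 − 0.078) / 1.03 = 0.8746 mg/L.

0.875 mg/L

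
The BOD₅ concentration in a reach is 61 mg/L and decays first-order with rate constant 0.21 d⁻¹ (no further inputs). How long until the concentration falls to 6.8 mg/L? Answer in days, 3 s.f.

10.4 d

t = ln(C₀/C)/k = ln(61/6.8)/0.21 = 2.194/0.21 = 10.45 d.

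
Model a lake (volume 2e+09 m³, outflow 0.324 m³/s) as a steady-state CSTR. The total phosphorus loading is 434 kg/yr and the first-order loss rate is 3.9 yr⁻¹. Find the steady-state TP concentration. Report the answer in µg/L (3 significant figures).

Outflow Q = 0.324 m³/s × 3.156e+07 s/yr = 1.022e+07 m³/yr.
Steady-state CSTR mass balance: W = Q·C + k·V·C, so C = W/(Q + kV).
Q + kV = 1.022e+07 + 3.9·2e+09 = 7.81e+09 m³/yr.
C = 434/7.81e+09 = 5.557e-08 kg/m³ = 5.557e-05 mg/L = 0.05557 µg/L.

0.0556 µg/L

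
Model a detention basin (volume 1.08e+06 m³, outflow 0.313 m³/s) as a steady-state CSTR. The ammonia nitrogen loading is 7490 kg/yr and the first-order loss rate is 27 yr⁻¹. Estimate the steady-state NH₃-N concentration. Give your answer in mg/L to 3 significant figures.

Outflow Q = 0.313 m³/s × 3.156e+07 s/yr = 9.878e+06 m³/yr.
Steady-state CSTR mass balance: W = Q·C + k·V·C, so C = W/(Q + kV).
Q + kV = 9.878e+06 + 27·1.08e+06 = 3.904e+07 m³/yr.
C = 7490/3.904e+07 = 0.0001919 kg/m³ = 0.1919 mg/L.

0.192 mg/L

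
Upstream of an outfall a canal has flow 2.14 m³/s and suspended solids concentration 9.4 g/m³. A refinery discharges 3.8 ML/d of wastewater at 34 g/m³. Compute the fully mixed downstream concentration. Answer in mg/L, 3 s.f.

9.90 mg/L

3.8 ML/d = 0.04398 m³/s.
Conservation of mass across the mixing zone: C = (0.04398·34 + 2.14·9.4) / (0.04398 + 2.14) = 21.61/2.184 = 9.895 mg/L.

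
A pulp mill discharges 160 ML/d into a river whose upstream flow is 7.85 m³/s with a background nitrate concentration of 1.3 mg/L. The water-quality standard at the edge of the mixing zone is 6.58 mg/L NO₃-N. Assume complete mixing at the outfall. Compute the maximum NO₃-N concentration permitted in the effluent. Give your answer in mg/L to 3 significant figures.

160 ML/d = 1.852 m³/s.
Mass balance: 6.58·9.702 = 1.852·Cₑ + 7.85·1.3.
Cₑ = (63.84 − 10.21) / 1.852 = 28.96 mg/L.

29.0 mg/L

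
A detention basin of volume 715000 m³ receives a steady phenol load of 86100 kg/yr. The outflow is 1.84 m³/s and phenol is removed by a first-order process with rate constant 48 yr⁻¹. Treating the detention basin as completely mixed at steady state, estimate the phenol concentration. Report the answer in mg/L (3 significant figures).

0.932 mg/L

Outflow Q = 1.84 m³/s × 3.156e+07 s/yr = 5.807e+07 m³/yr.
Steady-state CSTR mass balance: W = Q·C + k·V·C, so C = W/(Q + kV).
Q + kV = 5.807e+07 + 48·715000 = 9.239e+07 m³/yr.
C = 86100/9.239e+07 = 0.000932 kg/m³ = 0.932 mg/L.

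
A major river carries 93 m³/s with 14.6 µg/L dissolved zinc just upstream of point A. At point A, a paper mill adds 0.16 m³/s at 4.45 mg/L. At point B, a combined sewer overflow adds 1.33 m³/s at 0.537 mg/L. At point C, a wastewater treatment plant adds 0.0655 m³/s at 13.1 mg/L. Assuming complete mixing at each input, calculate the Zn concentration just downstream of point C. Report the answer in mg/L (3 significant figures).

14.6 µg/L = 0.0146 mg/L.
After input A: C = (93·0.0146 + 0.16·4.45) / 93.16 = 0.02222 mg/L.
After input B: C = (93.16·0.02222 + 1.33·0.537) / 94.49 = 0.02946 mg/L.
After input C: C = (94.49·0.02946 + 0.0655·13.1) / 94.56 = 0.03852 mg/L.

0.0385 mg/L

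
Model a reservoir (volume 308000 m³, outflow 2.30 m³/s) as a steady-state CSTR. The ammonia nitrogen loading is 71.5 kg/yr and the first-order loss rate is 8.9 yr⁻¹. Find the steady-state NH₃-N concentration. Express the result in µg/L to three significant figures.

Outflow Q = 2.30 m³/s × 3.156e+07 s/yr = 7.258e+07 m³/yr.
Steady-state CSTR mass balance: W = Q·C + k·V·C, so C = W/(Q + kV).
Q + kV = 7.258e+07 + 8.9·308000 = 7.532e+07 m³/yr.
C = 71.5/7.532e+07 = 9.492e-07 kg/m³ = 0.0009492 mg/L = 0.9492 µg/L.

0.949 µg/L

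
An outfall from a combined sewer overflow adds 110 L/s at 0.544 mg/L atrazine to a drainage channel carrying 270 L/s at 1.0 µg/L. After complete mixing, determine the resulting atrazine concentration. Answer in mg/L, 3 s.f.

110 L/s = 0.11 m³/s.
270 L/s = 0.27 m³/s.
1.0 µg/L = 0.001 mg/L.
Flow-weighted mixing gives C = (0.11·0.544 + 0.27·0.001) / (0.11 + 0.27) = 0.06011/0.38 = 0.1582 mg/L.

0.158 mg/L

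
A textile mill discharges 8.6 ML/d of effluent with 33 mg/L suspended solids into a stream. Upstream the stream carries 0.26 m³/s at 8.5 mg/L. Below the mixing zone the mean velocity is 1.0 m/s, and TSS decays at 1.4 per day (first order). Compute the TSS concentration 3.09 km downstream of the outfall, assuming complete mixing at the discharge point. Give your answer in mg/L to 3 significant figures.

14.5 mg/L

8.6 ML/d = 0.09954 m³/s.
After complete mixing, C₀ = (0.09954·33 + 0.26·8.5) / 0.3595 = 15.28 mg/L.
Travel time t = 3090 m / 1.0 m/s = 3090 s = 0.03576 d.
C = 15.28·exp(−1.4·0.03576) = 15.28·0.9512 = 14.54 mg/L.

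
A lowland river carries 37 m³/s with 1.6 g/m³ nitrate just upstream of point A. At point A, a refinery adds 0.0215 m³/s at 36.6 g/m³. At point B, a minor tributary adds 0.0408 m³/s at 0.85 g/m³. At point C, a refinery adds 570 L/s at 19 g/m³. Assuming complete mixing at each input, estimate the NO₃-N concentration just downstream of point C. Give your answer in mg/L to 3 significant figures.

1.88 mg/L

After input A: C = (37·1.6 + 0.0215·36.6) / 37.02 = 1.62 mg/L.
After input B: C = (37.02·1.62 + 0.0408·0.85) / 37.06 = 1.619 mg/L.
570 L/s = 0.57 m³/s.
After input C: C = (37.06·1.619 + 0.57·19) / 37.63 = 1.883 mg/L.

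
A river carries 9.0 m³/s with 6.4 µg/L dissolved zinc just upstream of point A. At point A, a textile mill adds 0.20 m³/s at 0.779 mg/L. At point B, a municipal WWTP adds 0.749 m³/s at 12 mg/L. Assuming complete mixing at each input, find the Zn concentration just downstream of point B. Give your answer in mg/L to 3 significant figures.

0.925 mg/L

6.4 µg/L = 0.0064 mg/L.
After input A: C = (9·0.0064 + 0.2·0.779) / 9.2 = 0.0232 mg/L.
After input B: C = (9.2·0.0232 + 0.749·12) / 9.949 = 0.9249 mg/L.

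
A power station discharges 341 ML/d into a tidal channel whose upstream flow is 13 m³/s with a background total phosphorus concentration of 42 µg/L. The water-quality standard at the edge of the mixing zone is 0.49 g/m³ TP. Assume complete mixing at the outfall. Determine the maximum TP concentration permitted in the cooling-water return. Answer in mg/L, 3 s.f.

341 ML/d = 3.947 m³/s.
42 µg/L = 0.042 mg/L.
Mass balance: 0.49·16.95 = 3.947·Cₑ + 13·0.042.
Cₑ = (8.304 − 0.546) / 3.947 = 1.966 mg/L.

1.97 mg/L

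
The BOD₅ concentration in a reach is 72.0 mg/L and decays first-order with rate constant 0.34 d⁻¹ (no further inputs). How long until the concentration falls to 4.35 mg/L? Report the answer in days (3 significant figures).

t = ln(C₀/C)/k = ln(72.0/4.35)/0.34 = 2.806/0.34 = 8.254 d.

8.25 d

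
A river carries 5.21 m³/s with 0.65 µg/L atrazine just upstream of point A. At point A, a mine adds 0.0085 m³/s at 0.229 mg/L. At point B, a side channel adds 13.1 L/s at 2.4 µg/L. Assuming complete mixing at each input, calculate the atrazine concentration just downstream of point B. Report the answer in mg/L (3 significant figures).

0.65 µg/L = 0.00065 mg/L.
After input A: C = (5.21·0.00065 + 0.0085·0.229) / 5.218 = 0.001022 mg/L.
13.1 L/s = 0.0131 m³/s.
2.4 µg/L = 0.0024 mg/L.
After input B: C = (5.218·0.001022 + 0.0131·0.0024) / 5.232 = 0.001025 mg/L.

0.00103 mg/L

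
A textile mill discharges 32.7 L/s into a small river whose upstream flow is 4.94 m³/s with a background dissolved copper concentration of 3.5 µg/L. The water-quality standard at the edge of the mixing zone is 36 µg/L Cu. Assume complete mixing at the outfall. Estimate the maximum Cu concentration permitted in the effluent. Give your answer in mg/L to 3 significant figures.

4.95 mg/L

32.7 L/s = 0.0327 m³/s.
3.5 µg/L = 0.0035 mg/L.
36 µg/L = 0.036 mg/L.
Mass balance: 0.036·4.973 = 0.0327·Cₑ + 4.94·0.0035.
Cₑ = (0.179 − 0.01729) / 0.0327 = 4.946 mg/L.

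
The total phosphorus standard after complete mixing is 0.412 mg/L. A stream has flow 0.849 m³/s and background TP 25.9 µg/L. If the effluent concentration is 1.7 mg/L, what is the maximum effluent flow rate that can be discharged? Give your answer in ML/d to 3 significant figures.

22.0 ML/d

25.9 µg/L = 0.0259 mg/L.
Mass balance at complete mixing: C_std·(Q_w + Q_r) = Q_w·C_e + Q_r·C_b.
Rearranging, Q_w = Q_r·(C_std − C_b)/(C_e − C_std) = 0.849·(0.412 − 0.0259) / (1.7 − 0.412) = 0.2545 m³/s.
= 21.99 ML/d.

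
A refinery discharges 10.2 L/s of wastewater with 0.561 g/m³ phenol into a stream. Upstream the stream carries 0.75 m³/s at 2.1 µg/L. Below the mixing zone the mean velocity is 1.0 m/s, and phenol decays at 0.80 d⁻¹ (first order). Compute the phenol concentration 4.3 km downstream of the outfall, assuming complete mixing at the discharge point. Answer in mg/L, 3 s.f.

0.00922 mg/L

10.2 L/s = 0.0102 m³/s.
2.1 µg/L = 0.0021 mg/L.
After complete mixing, C₀ = (0.0102·0.561 + 0.75·0.0021) / 0.7602 = 0.009599 mg/L.
Travel time t = 4300 m / 1.0 m/s = 4300 s = 0.04977 d.
C = 0.009599·exp(−0.80·0.04977) = 0.009599·0.961 = 0.009224 mg/L.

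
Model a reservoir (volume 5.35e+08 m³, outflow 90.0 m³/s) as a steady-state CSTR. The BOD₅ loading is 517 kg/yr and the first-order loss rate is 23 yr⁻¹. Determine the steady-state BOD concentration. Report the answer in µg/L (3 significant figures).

Outflow Q = 90.0 m³/s × 3.156e+07 s/yr = 2.84e+09 m³/yr.
Steady-state CSTR mass balance: W = Q·C + k·V·C, so C = W/(Q + kV).
Q + kV = 2.84e+09 + 23·5.35e+08 = 1.515e+10 m³/yr.
C = 517/1.515e+10 = 3.414e-08 kg/m³ = 3.414e-05 mg/L = 0.03414 µg/L.

0.0341 µg/L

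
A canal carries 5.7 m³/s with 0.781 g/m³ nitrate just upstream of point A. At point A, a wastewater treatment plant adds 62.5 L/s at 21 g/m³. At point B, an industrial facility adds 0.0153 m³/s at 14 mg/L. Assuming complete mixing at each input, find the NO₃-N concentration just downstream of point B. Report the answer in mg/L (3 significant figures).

1.03 mg/L

62.5 L/s = 0.0625 m³/s.
After input A: C = (5.7·0.781 + 0.0625·21) / 5.763 = 1 mg/L.
After input B: C = (5.763·1 + 0.0153·14) / 5.778 = 1.035 mg/L.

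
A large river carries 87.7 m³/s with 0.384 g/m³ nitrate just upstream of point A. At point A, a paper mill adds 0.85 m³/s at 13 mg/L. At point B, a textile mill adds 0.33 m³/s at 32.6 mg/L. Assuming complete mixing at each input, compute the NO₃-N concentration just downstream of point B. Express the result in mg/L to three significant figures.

0.624 mg/L

After input A: C = (87.7·0.384 + 0.85·13) / 88.55 = 0.5051 mg/L.
After input B: C = (88.55·0.5051 + 0.33·32.6) / 88.88 = 0.6243 mg/L.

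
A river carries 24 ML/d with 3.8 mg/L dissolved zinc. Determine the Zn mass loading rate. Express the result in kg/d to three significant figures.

91.2 kg/d

24 ML/d = 0.2778 m³/s.
Mass flux = Q·C = 0.2778 m³/s × 3.8 g/m³ = 1.056 g/s.
= 1.056 g/s × 86.4 = 91.2 kg/d.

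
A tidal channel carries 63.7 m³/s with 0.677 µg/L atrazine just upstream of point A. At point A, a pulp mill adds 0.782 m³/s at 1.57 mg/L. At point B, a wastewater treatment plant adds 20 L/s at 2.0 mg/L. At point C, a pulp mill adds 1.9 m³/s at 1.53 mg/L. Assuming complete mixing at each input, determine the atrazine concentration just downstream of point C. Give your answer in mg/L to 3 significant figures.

0.0635 mg/L

0.677 µg/L = 0.000677 mg/L.
After input A: C = (63.7·0.000677 + 0.782·1.57) / 64.48 = 0.01971 mg/L.
20 L/s = 0.02 m³/s.
After input B: C = (64.48·0.01971 + 0.02·2) / 64.5 = 0.02032 mg/L.
After input C: C = (64.5·0.02032 + 1.9·1.53) / 66.4 = 0.06352 mg/L.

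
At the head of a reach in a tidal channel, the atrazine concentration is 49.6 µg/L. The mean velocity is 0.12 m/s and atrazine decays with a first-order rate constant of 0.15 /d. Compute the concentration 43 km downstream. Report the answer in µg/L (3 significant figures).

Travel time t = 43 km / 0.12 m/s = 4.3e+04/0.12 = 3.583e+05 s = 4.147 d.
First-order decay: C = 49.6·exp(−0.15·4.147) = 49.6·0.5368 = 26.63 µg/L.

26.6 µg/L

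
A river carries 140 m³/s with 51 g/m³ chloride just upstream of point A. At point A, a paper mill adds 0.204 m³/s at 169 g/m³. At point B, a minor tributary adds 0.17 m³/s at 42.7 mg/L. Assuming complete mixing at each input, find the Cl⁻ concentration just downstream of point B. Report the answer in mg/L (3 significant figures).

After input A: C = (140·51 + 0.204·169) / 140.2 = 51.17 mg/L.
After input B: C = (140.2·51.17 + 0.17·42.7) / 140.4 = 51.16 mg/L.

51.2 mg/L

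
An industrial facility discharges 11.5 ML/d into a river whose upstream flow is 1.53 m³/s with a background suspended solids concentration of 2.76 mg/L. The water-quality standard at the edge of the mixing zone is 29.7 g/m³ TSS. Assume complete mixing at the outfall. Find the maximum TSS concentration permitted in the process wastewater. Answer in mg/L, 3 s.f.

339 mg/L

11.5 ML/d = 0.1331 m³/s.
Mass balance: 29.7·1.663 = 0.1331·Cₑ + 1.53·2.76.
Cₑ = (49.39 − 4.223) / 0.1331 = 339.4 mg/L.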